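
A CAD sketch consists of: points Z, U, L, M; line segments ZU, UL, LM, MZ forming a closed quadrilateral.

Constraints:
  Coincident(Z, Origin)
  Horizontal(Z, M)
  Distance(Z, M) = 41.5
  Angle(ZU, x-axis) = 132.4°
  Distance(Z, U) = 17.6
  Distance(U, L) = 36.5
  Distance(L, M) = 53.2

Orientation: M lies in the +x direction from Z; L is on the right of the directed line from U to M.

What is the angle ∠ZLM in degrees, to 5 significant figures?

48.723°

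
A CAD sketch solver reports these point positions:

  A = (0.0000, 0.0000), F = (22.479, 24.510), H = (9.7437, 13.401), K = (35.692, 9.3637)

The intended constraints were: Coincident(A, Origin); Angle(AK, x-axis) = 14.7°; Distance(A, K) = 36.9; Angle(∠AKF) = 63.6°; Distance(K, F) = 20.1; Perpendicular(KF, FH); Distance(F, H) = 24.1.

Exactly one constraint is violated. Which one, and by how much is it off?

Distance(F, H) = 24.1 — off by 7.20.

A = (0.00, 0.00) ✓; AK at 14.70° ✓; |AK| = 36.90 ✓; ∠AKF = 63.60° ✓; |KF| = 20.10 ✓; ∠(KF, FH) = 90.00° ✓; |FH| = 16.90 ✗.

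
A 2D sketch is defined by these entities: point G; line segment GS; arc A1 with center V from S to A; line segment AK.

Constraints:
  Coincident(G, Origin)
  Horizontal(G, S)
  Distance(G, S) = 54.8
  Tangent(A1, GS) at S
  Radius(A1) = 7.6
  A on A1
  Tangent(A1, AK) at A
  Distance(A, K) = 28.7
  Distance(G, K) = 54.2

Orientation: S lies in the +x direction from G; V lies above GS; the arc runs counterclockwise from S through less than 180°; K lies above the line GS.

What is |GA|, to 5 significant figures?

61.860

G is at the origin; G and S share the same y with |GS| = 54.8 and S on the +x side, so S = (54.800, 0.0000). A1 meets GS tangentially, so VS is at right angles to GS, so V = S + (0, 7.6) = (54.800, 7.6000). Since VA ⟂ AK (tangency), |VK| = √(7.6² + 28.7²) = 29.689 regardless of where A sits on A1. So K lies on both circle(G, 54.2) and circle(V, 29.689); the above-GS intersection is K = (41.924, 34.352). A is the foot of the tangent from K: A = (60.576, 12.539).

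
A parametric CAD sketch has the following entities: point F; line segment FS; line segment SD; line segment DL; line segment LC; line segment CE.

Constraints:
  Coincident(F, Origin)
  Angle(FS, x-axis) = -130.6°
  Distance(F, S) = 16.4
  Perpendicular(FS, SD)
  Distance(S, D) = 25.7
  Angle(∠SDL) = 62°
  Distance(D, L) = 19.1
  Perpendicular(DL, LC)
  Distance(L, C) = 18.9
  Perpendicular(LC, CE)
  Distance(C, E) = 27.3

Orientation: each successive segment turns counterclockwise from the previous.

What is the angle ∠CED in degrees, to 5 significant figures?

66.546°

F is at the origin; FS runs at -130.6° with length 16.4, so S = (-10.673, -12.452). FS ⟂ SD, so SD runs at -40.600°; with |SD| = 25.7, D = (8.8406, -29.177). ∠SDL = 62.0° gives DL at 77.400° from the x-axis; with |DL| = 19.1, L = (13.007, -10.537). DL ⟂ LC, so LC runs at 167.40°; with |LC| = 18.9, C = (-5.4377, -6.4140). LC ⟂ CE, so CE runs at -102.60°; with |CE| = 27.3, E = (-11.393, -33.057). Then cos ∠CED = EC·ED / (|EC||ED|), giving 66.546°.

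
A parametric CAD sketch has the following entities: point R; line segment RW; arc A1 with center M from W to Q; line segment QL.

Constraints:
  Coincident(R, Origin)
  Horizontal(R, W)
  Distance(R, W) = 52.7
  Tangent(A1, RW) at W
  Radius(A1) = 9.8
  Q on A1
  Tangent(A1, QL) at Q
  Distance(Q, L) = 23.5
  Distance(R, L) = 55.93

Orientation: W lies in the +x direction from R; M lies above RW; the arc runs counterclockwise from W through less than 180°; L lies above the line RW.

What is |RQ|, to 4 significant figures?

62.21

Checks: |MQ| = 9.800 ✓; ∠(MQ, QL) = 90.00° ✓; |QL| = 23.50 ✓; |RL| = 55.93 ✓.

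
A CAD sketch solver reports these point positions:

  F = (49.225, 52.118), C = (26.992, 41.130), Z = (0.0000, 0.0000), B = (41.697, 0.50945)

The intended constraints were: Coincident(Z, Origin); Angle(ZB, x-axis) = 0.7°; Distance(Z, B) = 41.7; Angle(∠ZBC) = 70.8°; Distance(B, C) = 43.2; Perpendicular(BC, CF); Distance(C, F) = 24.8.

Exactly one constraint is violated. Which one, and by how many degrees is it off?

Perpendicular(BC, CF) — off by 6.40°.

Z = (0.00, 0.00) ✓; ZB at 0.7000° ✓; |ZB| = 41.70 ✓; ∠ZBC = 70.80° ✓; |BC| = 43.20 ✓; ∠(BC, CF) = 83.60° ✗; |CF| = 24.80 ✓.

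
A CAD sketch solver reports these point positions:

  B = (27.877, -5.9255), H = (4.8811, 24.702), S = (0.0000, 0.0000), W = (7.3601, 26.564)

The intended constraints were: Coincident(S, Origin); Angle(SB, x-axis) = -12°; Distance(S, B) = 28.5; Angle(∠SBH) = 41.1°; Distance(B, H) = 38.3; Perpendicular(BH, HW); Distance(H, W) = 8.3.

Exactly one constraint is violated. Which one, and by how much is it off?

Distance(H, W) = 8.3 — off by 5.20.

S = (0.00, 0.00) ✓; SB at -12.00° ✓; |SB| = 28.50 ✓; ∠SBH = 41.10° ✓; |BH| = 38.30 ✓; ∠(BH, HW) = 89.99° ✓; |HW| = 3.100 ✗.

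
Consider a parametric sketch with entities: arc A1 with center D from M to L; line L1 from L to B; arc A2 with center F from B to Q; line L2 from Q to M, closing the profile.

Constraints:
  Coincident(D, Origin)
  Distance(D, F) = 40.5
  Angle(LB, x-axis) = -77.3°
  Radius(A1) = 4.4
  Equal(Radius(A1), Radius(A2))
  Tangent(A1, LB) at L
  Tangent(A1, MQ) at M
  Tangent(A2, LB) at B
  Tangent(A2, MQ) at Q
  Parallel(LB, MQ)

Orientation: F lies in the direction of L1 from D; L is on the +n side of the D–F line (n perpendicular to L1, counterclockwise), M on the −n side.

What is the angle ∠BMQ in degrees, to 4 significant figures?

12.26°

The slot axis is L1's direction at -77.3°, so u = (cos -77.3°, sin -77.3°) = (0.2198, -0.9755) and n = (−sin -77.3°, cos -77.3°) = (0.9755, 0.2198). D is at the origin and F lies 40.5 along u from D, so F = 40.5·u = (8.904, -39.51). Tangency of A1 to both parallel lines with radius 4.4 puts L and M at D ± 4.4·n: L = (4.292, 0.9673), M = (-4.292, -0.9673). Equal radii place B and Q the same way about F: B = F + 4.4·n = (13.20, -38.54), Q = F − 4.4·n = (4.611, -40.48). Then cos ∠BMQ = MB·MQ / (|MB||MQ|), giving 12.26°.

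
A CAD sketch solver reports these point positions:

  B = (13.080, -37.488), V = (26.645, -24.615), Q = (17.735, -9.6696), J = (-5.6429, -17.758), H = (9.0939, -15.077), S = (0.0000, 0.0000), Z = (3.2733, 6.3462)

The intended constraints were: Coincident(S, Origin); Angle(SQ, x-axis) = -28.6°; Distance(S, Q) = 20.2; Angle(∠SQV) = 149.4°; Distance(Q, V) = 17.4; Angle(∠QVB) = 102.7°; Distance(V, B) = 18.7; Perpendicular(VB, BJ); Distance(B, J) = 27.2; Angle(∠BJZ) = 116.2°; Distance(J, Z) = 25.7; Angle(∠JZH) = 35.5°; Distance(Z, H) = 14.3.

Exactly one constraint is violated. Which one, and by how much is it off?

Distance(Z, H) = 14.3 — off by 7.90.

S = (0.00, 0.00) ✓; SQ at -28.60° ✓; |SQ| = 20.20 ✓; ∠SQV = 149.4° ✓; |QV| = 17.40 ✓; ∠QVB = 102.7° ✓; |VB| = 18.70 ✓; ∠(VB, BJ) = 90.00° ✓; |BJ| = 27.20 ✓; ∠BJZ = 116.2° ✓; |JZ| = 25.70 ✓; ∠JZH = 35.50° ✓; |ZH| = 22.20 ✗.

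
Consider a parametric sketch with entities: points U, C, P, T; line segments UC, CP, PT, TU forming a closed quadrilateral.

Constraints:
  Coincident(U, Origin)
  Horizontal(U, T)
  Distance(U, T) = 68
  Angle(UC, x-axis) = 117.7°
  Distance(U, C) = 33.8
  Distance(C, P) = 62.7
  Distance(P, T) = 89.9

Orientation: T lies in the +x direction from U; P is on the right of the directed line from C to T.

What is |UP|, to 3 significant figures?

36.3

U is at the origin; U and T share the same y with |UT| = 68.0 and T in +x, so T = (68.0, 0). UC runs at 117.7° with |UC| = 33.8, so C = (-15.7, 29.9). P is determined by |CP| = 62.7 and |PT| = 89.9 together: it lies at the intersection of circle(C, 62.7) and circle(T, 89.9). With |CT| = 88.9, the foot of the radical line on CT is 21.1 from C and the perpendicular offset is √(62.7² − 21.1²) = 59.0. Taking the right-of-CT solution: P = (-15.7, -32.8).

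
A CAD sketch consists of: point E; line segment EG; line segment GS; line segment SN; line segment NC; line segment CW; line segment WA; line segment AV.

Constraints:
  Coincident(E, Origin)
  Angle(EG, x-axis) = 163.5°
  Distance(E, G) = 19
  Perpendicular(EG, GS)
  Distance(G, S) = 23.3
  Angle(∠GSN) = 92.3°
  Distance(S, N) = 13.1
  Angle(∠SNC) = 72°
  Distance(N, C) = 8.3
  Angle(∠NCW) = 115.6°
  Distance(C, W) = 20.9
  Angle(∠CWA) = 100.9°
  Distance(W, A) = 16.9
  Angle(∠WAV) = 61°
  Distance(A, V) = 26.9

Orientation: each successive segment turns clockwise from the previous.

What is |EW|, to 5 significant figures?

31.244

E is at the origin; EG runs at 163.5° with length 19.0, so G = (-18.218, 5.3963). EG is perpendicular to GS, so GS runs at 73.500°; with |GS| = 23.3, S = (-11.600, 27.737). ∠GSN = 92.3° gives SN at -14.200° from the x-axis; with |SN| = 13.1, N = (1.0997, 24.523). ∠SNC = 72.0° gives NC at -122.20° from the x-axis; with |NC| = 8.3, C = (-3.3232, 17.500). ∠NCW = 115.6° gives CW at 173.40° from the x-axis; with |CW| = 20.9, W = (-24.085, 19.902). Then |EW| = |W − E| = 31.244.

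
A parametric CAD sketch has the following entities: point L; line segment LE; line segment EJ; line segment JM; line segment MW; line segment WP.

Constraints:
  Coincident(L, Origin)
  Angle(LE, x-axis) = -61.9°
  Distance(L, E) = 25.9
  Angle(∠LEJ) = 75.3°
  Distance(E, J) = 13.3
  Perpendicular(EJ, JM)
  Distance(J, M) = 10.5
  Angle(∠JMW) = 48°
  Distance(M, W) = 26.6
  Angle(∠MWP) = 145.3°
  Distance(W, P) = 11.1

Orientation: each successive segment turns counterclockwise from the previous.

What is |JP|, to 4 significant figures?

28.74

L is at the origin; LE runs at -61.9° with length 25.9, so E = (12.20, -22.85). ∠LEJ = 75.3° gives EJ at 42.80° from the x-axis; with |EJ| = 13.3, J = (21.96, -13.81). The perpendicularity gives JM at right angles to EJ, so JM runs at 132.8°; with |JM| = 10.5, M = (14.82, -6.106). ∠JMW = 48.0° gives MW at -95.20° from the x-axis; with |MW| = 26.6, W = (12.41, -32.60). ∠MWP = 145.3° gives WP at -60.50° from the x-axis; with |WP| = 11.1, P = (17.88, -42.26). Then |JP| = |P − J| = 28.74.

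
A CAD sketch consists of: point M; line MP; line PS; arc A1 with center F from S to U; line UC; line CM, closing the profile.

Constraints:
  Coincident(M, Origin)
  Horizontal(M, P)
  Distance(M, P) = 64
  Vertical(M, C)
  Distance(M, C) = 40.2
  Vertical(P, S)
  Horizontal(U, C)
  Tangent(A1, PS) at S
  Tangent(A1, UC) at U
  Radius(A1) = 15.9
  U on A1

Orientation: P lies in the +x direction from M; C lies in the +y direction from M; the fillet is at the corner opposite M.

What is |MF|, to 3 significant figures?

53.9

M is at the origin; MP is horizontal with |MP| = 64.0 and P on the +x side, so P = (64.0, 0.00). M and C share the same x with |MC| = 40.2 and C on the +y side, so C = (0.00, 40.2). The virtual corner opposite M is at (64.0, 40.2). Tangency of A1 to PS means the radius FS is perpendicular to PS and since A1 is tangent to UC there, FU ⟂ UC, with radius 15.9, so the center F sits 15.9 in from both sides at F = (48.1, 24.3). Then |MF| = |F − M| = 53.9.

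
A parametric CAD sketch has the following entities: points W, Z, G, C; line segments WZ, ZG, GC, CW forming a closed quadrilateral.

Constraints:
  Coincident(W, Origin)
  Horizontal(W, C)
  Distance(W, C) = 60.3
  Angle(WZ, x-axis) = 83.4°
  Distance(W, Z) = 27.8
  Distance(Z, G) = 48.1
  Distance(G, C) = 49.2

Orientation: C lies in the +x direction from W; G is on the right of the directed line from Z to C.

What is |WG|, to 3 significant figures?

24.2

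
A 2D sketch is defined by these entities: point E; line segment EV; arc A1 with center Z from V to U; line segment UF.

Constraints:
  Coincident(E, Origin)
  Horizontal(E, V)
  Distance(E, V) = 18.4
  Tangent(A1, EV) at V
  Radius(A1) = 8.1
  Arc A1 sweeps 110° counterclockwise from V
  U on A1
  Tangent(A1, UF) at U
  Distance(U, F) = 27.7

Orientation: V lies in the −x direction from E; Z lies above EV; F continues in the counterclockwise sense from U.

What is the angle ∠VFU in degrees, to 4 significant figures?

17.11°

On A1, V sits at bearing -90° from Z; a 110° counterclockwise sweep puts U at bearing 20°, so U = Z + 8.1·(cos 20°, sin 20°) = (-10.79, 10.87). A1 meets UF tangentially, so ZU is at right angles to UF, so UF runs along (−sin 20°, cos 20°); with |UF| = 27.7, F = (-20.26, 36.90). Then cos ∠VFU = FV·FU / (|FV||FU|), giving 17.11°.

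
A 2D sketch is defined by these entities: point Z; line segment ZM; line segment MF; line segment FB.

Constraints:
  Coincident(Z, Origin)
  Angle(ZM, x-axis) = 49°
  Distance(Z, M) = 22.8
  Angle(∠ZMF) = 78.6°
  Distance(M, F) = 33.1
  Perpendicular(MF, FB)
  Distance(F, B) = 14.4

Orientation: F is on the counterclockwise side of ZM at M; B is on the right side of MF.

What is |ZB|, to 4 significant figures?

46.56

∠ZMF = 78.6°, so MF runs at 49.0° + (180° − 78.6°) = 150.4° from the x-axis; with |MF| = 33.1, F = M + 33.1·(cos 150.4°, sin 150.4°) = (-13.82, 33.56). MF is perpendicular to FB; with |FB| = 14.4 on the right of MF, B = F + 14.4·(0.4939, 0.8695) = (-6.709, 46.08). Then |ZB| = |B − Z| = 46.56.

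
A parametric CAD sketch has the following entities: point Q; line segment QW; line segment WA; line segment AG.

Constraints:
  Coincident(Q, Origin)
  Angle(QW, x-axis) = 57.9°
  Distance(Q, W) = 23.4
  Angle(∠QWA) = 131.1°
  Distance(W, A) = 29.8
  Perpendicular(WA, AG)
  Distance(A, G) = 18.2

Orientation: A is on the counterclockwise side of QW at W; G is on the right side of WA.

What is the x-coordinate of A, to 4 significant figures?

3.822

Q is at the origin; QW runs at 57.9° with length 23.4, so W = 23.4·(cos 57.9°, sin 57.9°) = (12.43, 19.82). ∠QWA = 131.1°, so WA runs at 57.9° + (180° − 131.1°) = 106.8° from the x-axis; with |WA| = 29.8, A = W + 29.8·(cos 106.8°, sin 106.8°) = (3.822, 48.35). So A.x = 3.822.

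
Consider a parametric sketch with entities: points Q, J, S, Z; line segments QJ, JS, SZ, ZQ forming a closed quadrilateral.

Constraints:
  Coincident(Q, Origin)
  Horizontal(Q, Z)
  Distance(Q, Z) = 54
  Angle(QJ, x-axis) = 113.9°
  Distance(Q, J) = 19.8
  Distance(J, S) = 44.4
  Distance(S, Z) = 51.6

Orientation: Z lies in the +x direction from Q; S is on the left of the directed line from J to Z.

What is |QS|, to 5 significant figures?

52.368

Checks: |JS| = 44.40 ✓; |SZ| = 51.60 ✓.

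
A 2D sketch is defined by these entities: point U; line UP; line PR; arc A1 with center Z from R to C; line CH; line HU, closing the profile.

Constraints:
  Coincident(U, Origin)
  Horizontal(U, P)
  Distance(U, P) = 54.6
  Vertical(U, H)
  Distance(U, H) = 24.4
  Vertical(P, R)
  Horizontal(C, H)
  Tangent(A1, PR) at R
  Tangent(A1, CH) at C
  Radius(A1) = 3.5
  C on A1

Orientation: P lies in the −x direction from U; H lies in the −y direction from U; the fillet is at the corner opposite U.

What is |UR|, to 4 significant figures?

58.46

The virtual corner opposite U is at (-54.60, -24.40). Tangency of A1 to PR means the radius ZR is perpendicular to PR and since A1 is tangent to CH there, ZC ⟂ CH, with radius 3.5, so the center Z sits 3.5 in from both sides at Z = (-51.10, -20.90). That places the tangent points at R = (-54.60, -20.90) on PR and C = (-51.10, -24.40) on CH. Then |UR| = |R − U| = 58.46.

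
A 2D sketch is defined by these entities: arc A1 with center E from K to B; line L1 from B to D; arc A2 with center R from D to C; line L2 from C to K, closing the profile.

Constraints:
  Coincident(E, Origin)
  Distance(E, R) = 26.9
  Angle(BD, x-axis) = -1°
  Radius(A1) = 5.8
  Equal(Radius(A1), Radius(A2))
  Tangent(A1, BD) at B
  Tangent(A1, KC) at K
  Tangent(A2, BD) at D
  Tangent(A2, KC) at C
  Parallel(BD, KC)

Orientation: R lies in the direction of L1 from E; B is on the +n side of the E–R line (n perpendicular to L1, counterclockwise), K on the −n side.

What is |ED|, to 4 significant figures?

27.52

The slot axis is L1's direction at -1.0°, so u = (cos -1.0°, sin -1.0°) = (0.9998, -0.01745) and n = (−sin -1.0°, cos -1.0°) = (0.01745, 0.9998). E is at the origin and R lies 26.9 along u from E, so R = 26.9·u = (26.90, -0.4695). Tangency of A1 to both parallel lines with radius 5.8 puts B and K at E ± 5.8·n: B = (0.1012, 5.799), K = (-0.1012, -5.799). Equal radii place D and C the same way about R: D = R + 5.8·n = (27.00, 5.330), C = R − 5.8·n = (26.79, -6.269). Then |ED| = |D − E| = 27.52.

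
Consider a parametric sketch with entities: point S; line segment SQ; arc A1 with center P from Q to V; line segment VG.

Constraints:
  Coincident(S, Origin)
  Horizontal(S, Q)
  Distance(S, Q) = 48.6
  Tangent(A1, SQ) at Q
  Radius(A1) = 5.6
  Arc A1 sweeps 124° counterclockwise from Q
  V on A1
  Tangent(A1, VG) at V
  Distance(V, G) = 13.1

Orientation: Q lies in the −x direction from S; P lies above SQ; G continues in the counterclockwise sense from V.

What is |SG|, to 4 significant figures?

54.90

S is at the origin; SQ is horizontal with |SQ| = 48.6 and Q on the −x side, so Q = (-48.60, 0.000). Tangency of A1 to SQ means the radius PQ is perpendicular to SQ, so P = Q + (0, 5.6) = (-48.60, 5.600). On A1, Q sits at bearing -90° from P; a 124° counterclockwise sweep puts V at bearing 34°, so V = P + 5.6·(cos 34°, sin 34°) = (-43.96, 8.731). A1 meets VG tangentially, so PV is at right angles to VG, so VG runs along (−sin 34°, cos 34°); with |VG| = 13.1, G = (-51.28, 19.59). Then |SG| = |G − S| = 54.90.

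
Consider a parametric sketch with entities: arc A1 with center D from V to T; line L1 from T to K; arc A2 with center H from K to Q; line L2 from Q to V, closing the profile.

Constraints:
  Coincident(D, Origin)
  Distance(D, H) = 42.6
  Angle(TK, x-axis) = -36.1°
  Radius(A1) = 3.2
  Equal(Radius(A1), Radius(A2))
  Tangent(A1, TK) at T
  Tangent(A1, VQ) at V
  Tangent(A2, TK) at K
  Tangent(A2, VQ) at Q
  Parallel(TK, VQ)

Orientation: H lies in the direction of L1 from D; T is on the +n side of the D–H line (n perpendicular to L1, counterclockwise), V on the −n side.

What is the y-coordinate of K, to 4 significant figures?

-22.51

The slot axis is L1's direction at -36.1°, so u = (cos -36.1°, sin -36.1°) = (0.8080, -0.5892) and n = (−sin -36.1°, cos -36.1°) = (0.5892, 0.8080). D is at the origin and H lies 42.6 along u from D, so H = 42.6·u = (34.42, -25.10). Tangency of A1 to both parallel lines with radius 3.2 puts T and V at D ± 3.2·n: T = (1.885, 2.586), V = (-1.885, -2.586). Equal radii place K and Q the same way about H: K = H + 3.2·n = (36.31, -22.51), Q = H − 3.2·n = (32.53, -27.69). So K.y = -22.51.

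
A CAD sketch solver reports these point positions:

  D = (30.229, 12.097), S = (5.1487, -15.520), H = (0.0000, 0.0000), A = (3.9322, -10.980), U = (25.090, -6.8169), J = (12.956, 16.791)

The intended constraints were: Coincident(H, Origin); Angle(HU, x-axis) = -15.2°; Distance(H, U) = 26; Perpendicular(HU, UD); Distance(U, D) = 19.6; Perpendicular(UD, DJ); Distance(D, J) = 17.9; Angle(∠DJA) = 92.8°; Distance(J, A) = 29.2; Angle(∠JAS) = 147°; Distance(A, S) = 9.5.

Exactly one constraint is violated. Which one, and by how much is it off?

Distance(A, S) = 9.5 — off by 4.80.

H = (0.00, 0.00) ✓; HU at -15.20° ✓; |HU| = 26.00 ✓; ∠(HU, UD) = 90.00° ✓; |UD| = 19.60 ✓; ∠(UD, DJ) = 90.00° ✓; |DJ| = 17.90 ✓; ∠DJA = 92.80° ✓; |JA| = 29.20 ✓; ∠JAS = 147.0° ✓; |AS| = 4.700 ✗.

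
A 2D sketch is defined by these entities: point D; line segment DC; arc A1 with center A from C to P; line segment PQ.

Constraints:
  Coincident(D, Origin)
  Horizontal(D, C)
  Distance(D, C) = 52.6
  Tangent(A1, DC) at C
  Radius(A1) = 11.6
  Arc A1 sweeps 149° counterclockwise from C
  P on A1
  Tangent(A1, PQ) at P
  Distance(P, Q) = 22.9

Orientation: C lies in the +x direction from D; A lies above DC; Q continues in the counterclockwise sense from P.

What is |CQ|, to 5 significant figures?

36.026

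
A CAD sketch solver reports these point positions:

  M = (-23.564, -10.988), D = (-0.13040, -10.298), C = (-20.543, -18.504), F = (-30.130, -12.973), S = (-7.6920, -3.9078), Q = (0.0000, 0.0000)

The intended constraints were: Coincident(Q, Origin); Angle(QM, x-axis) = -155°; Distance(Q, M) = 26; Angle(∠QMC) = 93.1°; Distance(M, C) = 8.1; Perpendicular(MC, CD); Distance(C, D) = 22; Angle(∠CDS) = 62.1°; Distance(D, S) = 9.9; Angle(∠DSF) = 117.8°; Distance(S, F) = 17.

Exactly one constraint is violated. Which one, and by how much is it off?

Distance(S, F) = 17 — off by 7.20.

Q = (0.00, 0.00) ✓; QM at -155.0° ✓; |QM| = 26.00 ✓; ∠QMC = 93.10° ✓; |MC| = 8.100 ✓; ∠(MC, CD) = 90.00° ✓; |CD| = 22.00 ✓; ∠CDS = 62.10° ✓; |DS| = 9.900 ✓; ∠DSF = 117.8° ✓; |SF| = 24.20 ✗.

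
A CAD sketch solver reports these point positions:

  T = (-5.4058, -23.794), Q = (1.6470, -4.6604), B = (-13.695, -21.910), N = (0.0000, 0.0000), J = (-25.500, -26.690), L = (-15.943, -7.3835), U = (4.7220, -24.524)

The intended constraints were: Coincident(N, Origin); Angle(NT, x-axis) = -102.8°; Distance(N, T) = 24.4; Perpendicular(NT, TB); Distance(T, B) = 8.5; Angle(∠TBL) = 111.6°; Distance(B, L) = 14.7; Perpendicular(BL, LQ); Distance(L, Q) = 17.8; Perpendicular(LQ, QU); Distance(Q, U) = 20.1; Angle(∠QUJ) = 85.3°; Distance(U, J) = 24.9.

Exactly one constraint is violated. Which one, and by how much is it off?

Distance(U, J) = 24.9 — off by 5.40.

N = (0.00, 0.00) ✓; NT at -102.8° ✓; |NT| = 24.40 ✓; ∠(NT, TB) = 90.01° ✓; |TB| = 8.501 ✓; ∠TBL = 111.6° ✓; |BL| = 14.70 ✓; ∠(BL, LQ) = 90.00° ✓; |LQ| = 17.80 ✓; ∠(LQ, QU) = 90.00° ✓; |QU| = 20.10 ✓; ∠QUJ = 85.30° ✓; |UJ| = 30.30 ✗.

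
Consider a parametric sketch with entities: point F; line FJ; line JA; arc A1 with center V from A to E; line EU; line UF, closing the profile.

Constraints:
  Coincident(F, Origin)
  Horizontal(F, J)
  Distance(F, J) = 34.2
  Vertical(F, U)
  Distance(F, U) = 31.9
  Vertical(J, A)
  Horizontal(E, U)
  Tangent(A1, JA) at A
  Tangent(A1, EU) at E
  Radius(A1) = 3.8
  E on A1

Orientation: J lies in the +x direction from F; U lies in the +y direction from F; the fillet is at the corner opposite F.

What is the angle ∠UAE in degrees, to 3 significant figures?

38.7°

F is at the origin; F and J share the same y with |FJ| = 34.2 and J on the +x side, so J = (34.2, 0.00). FU is vertical with |FU| = 31.9 and U on the +y side, so U = (0.00, 31.9). The virtual corner opposite F is at (34.2, 31.9). The tangent condition forces VA to be normal to JA and the tangent condition forces VE to be normal to EU, with radius 3.8, so the center V sits 3.8 in from both sides at V = (30.4, 28.1). That places the tangent points at A = (34.2, 28.1) on JA and E = (30.4, 31.9) on EU. Then cos ∠UAE = AU·AE / (|AU||AE|), giving 38.7°.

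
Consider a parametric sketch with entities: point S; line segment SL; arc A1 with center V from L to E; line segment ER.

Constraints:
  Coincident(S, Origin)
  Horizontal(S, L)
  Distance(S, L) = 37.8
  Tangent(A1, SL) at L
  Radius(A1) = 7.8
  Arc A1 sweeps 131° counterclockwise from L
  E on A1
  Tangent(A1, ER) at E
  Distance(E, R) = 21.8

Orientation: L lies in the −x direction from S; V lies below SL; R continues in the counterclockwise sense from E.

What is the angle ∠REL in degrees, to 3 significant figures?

114°

On A1, L sits at bearing 90° from V; a 131° counterclockwise sweep puts E at bearing 221°, so E = V + 7.8·(cos 221°, sin 221°) = (-43.7, -12.9). A1 meets ER tangentially, so VE is at right angles to ER, so ER runs along (−sin 221°, cos 221°); with |ER| = 21.8, R = (-29.4, -29.4). Then cos ∠REL = ER·EL / (|ER||EL|), giving 114°.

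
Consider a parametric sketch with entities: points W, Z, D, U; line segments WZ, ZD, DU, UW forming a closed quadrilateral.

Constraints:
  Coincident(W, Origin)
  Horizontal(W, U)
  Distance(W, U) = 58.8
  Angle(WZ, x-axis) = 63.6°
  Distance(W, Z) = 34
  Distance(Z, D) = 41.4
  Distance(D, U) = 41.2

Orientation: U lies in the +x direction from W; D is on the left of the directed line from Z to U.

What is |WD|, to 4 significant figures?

68.74

Checks: |WU| = 58.80 ✓; |WZ| = 34.00 ✓; |ZD| = 41.40 ✓; |DU| = 41.20 ✓.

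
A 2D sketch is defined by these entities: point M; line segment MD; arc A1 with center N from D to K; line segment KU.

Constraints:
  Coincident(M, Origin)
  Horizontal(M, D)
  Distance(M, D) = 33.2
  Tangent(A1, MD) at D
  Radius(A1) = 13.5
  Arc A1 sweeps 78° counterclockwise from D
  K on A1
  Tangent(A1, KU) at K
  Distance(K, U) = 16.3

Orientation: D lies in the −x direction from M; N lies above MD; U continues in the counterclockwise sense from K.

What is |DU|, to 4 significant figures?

31.38

On A1, D sits at bearing -90° from N; a 78° counterclockwise sweep puts K at bearing -12°, so K = N + 13.5·(cos -12°, sin -12°) = (-20.00, 10.69). The tangent condition forces NK to be normal to KU, so KU runs along (−sin -12°, cos -12°); with |KU| = 16.3, U = (-16.61, 26.64). Then |DU| = |U − D| = 31.38.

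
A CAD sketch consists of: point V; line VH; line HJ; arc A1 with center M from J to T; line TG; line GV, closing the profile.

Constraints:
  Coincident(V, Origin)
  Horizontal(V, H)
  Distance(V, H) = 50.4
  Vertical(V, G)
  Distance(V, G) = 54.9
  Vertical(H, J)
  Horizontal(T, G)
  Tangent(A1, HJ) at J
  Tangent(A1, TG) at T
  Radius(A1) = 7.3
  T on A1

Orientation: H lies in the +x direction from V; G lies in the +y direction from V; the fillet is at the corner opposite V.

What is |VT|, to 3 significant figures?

69.8

V is at the origin; VH is horizontal with |VH| = 50.4 and H on the +x side, so H = (50.4, 0.00). VG is vertical with |VG| = 54.9 and G on the +y side, so G = (0.00, 54.9). The virtual corner opposite V is at (50.4, 54.9). Tangency of A1 to HJ means the radius MJ is perpendicular to HJ and since A1 is tangent to TG there, MT ⟂ TG, with radius 7.3, so the center M sits 7.3 in from both sides at M = (43.1, 47.6). That places the tangent points at J = (50.4, 47.6) on HJ and T = (43.1, 54.9) on TG. Then |VT| = |T − V| = 69.8.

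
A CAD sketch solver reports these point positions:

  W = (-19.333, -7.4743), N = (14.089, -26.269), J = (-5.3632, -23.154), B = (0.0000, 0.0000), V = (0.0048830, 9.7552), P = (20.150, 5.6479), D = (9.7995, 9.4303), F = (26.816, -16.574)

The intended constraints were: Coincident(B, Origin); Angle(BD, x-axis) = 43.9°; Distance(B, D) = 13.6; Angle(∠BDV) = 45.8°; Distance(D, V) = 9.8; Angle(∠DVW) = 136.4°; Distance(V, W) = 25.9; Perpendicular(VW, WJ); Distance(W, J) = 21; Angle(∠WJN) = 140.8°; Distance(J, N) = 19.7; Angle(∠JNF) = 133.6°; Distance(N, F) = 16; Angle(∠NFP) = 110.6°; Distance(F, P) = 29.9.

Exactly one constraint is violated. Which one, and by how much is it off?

Distance(F, P) = 29.9 — off by 6.70.

B = (0.00, 0.00) ✓; BD at 43.90° ✓; |BD| = 13.60 ✓; ∠BDV = 45.80° ✓; |DV| = 9.800 ✓; ∠DVW = 136.4° ✓; |VW| = 25.90 ✓; ∠(VW, WJ) = 90.00° ✓; |WJ| = 21.00 ✓; ∠WJN = 140.8° ✓; |JN| = 19.70 ✓; ∠JNF = 133.6° ✓; |NF| = 16.00 ✓; ∠NFP = 110.6° ✓; |FP| = 23.20 ✗.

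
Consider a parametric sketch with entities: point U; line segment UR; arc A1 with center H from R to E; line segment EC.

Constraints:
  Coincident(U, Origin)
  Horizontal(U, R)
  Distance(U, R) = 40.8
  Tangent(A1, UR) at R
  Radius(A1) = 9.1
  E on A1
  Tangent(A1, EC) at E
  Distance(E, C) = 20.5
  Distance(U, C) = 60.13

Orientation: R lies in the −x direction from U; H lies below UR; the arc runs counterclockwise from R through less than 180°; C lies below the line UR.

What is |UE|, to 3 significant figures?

50.3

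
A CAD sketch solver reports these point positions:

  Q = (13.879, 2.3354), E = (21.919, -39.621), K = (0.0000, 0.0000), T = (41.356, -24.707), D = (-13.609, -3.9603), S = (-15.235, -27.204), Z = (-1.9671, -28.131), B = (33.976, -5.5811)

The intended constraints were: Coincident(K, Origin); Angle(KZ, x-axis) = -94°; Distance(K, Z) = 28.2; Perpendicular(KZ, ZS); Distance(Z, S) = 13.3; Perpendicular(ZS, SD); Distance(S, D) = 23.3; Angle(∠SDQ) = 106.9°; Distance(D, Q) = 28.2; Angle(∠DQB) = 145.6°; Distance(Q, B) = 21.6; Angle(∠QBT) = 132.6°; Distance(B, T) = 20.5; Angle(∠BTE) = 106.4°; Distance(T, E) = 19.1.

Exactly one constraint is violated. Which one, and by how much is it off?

Distance(T, E) = 19.1 — off by 5.40.

K = (0.00, 0.00) ✓; KZ at -94.00° ✓; |KZ| = 28.20 ✓; ∠(KZ, ZS) = 90.00° ✓; |ZS| = 13.30 ✓; ∠(ZS, SD) = 90.00° ✓; |SD| = 23.30 ✓; ∠SDQ = 106.9° ✓; |DQ| = 28.20 ✓; ∠DQB = 145.6° ✓; |QB| = 21.60 ✓; ∠QBT = 132.6° ✓; |BT| = 20.50 ✓; ∠BTE = 106.4° ✓; |TE| = 24.50 ✗.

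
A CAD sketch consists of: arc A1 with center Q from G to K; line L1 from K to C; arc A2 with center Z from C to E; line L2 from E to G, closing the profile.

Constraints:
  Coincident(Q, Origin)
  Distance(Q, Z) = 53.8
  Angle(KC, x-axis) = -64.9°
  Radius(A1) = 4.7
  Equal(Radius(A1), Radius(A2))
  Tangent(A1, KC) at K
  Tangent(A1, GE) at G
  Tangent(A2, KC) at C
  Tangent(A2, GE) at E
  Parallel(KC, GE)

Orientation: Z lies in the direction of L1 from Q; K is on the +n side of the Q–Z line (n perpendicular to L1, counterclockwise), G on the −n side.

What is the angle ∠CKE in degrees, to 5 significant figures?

9.9107°

The slot axis is L1's direction at -64.9°, so u = (cos -64.9°, sin -64.9°) = (0.42420, -0.90557) and n = (−sin -64.9°, cos -64.9°) = (0.90557, 0.42420). Q is at the origin and Z lies 53.8 along u from Q, so Z = 53.8·u = (22.822, -48.720). Tangency of A1 to both parallel lines with radius 4.7 puts K and G at Q ± 4.7·n: K = (4.2562, 1.9937), G = (-4.2562, -1.9937). Equal radii place C and E the same way about Z: C = Z + 4.7·n = (27.078, -46.726), E = Z − 4.7·n = (18.566, -50.713). Then cos ∠CKE = KC·KE / (|KC||KE|), giving 9.9107°.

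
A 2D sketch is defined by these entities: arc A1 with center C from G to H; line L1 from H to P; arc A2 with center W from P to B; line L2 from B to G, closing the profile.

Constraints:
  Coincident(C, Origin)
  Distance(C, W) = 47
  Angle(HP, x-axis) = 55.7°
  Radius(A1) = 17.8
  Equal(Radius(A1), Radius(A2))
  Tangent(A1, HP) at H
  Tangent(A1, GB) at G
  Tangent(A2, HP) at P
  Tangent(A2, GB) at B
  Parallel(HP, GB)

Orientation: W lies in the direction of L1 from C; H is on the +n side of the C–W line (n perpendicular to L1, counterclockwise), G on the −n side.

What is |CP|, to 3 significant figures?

50.3

Tangency of A1 to both parallel lines with radius 17.8 puts H and G at C ± 17.8·n: H = (-14.7, 10.0), G = (14.7, -10.0). Equal radii place P and B the same way about W: P = W + 17.8·n = (11.8, 48.9), B = W − 17.8·n = (41.2, 28.8). Then |CP| = |P − C| = 50.3.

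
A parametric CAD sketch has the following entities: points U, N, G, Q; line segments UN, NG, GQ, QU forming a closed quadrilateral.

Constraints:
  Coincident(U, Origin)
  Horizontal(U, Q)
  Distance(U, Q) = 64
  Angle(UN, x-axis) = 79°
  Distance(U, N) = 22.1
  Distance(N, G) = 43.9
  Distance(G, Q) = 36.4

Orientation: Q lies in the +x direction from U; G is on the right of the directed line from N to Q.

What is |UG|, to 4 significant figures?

33.19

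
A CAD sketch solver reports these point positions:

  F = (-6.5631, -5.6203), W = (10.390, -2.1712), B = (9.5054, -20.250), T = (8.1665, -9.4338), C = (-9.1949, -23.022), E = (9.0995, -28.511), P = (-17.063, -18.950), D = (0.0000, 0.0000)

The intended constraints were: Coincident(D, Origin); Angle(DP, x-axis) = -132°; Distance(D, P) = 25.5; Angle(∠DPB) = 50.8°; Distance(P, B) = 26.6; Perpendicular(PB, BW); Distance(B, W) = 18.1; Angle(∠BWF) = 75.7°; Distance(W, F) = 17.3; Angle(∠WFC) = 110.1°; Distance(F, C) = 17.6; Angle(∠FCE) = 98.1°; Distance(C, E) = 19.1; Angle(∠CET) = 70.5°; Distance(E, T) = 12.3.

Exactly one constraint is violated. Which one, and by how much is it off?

Distance(E, T) = 12.3 — off by 6.80.

D = (0.00, 0.00) ✓; DP at -132.0° ✓; |DP| = 25.50 ✓; ∠DPB = 50.80° ✓; |PB| = 26.60 ✓; ∠(PB, BW) = 90.00° ✓; |BW| = 18.10 ✓; ∠BWF = 75.70° ✓; |WF| = 17.30 ✓; ∠WFC = 110.1° ✓; |FC| = 17.60 ✓; ∠FCE = 98.10° ✓; |CE| = 19.10 ✓; ∠CET = 70.50° ✓; |ET| = 19.10 ✗.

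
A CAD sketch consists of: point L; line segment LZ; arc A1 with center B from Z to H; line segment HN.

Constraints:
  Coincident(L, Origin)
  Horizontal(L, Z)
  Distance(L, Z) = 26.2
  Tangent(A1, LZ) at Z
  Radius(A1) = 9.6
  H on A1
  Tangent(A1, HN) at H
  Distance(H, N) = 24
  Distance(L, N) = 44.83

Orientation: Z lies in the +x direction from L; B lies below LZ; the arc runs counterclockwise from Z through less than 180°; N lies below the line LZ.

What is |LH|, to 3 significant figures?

22.1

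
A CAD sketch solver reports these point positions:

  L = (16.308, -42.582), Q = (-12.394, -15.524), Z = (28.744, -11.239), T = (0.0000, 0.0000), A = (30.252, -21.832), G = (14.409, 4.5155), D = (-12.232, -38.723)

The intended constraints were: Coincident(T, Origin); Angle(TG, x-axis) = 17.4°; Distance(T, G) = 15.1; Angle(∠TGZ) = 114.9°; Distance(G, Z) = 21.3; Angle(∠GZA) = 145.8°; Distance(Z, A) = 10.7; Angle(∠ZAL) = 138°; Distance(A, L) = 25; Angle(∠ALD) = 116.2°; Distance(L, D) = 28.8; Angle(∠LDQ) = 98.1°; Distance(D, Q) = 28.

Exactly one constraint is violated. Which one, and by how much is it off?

Distance(D, Q) = 28 — off by 4.80.

T = (0.00, 0.00) ✓; TG at 17.40° ✓; |TG| = 15.10 ✓; ∠TGZ = 114.9° ✓; |GZ| = 21.30 ✓; ∠GZA = 145.8° ✓; |ZA| = 10.70 ✓; ∠ZAL = 138.0° ✓; |AL| = 25.00 ✓; ∠ALD = 116.2° ✓; |LD| = 28.80 ✓; ∠LDQ = 98.10° ✓; |DQ| = 23.20 ✗.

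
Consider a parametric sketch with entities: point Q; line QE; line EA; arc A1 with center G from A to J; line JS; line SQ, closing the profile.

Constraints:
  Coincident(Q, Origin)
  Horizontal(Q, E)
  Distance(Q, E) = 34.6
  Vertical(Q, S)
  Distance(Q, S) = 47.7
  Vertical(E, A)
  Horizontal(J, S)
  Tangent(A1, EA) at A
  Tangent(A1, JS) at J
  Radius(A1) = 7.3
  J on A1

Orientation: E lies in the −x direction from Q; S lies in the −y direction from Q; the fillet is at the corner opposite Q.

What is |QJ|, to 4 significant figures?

54.96

Q is at the origin; Q and E share the same y with |QE| = 34.6 and E on the −x side, so E = (-34.60, 0.000). QS is vertical with |QS| = 47.7 and S on the −y side, so S = (0.000, -47.70). The virtual corner opposite Q is at (-34.60, -47.70). A1 meets EA tangentially, so GA is at right angles to EA and since A1 is tangent to JS there, GJ ⟂ JS, with radius 7.3, so the center G sits 7.3 in from both sides at G = (-27.30, -40.40). That places the tangent points at A = (-34.60, -40.40) on EA and J = (-27.30, -47.70) on JS. Then |QJ| = |J − Q| = 54.96.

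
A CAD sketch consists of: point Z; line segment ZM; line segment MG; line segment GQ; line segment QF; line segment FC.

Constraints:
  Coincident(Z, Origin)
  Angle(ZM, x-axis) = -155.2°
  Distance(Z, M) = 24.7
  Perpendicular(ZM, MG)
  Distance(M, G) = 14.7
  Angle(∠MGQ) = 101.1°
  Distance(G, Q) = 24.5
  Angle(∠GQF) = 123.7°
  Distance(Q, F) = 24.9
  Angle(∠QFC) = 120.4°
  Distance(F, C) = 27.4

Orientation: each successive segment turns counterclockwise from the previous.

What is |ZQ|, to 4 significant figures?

19.43

Z is at the origin; ZM runs at -155.2° with length 24.7, so M = (-22.42, -10.36). ZM is perpendicular to MG, so MG runs at -65.20°; with |MG| = 14.7, G = (-16.26, -23.70). ∠MGQ = 101.1° gives GQ at 13.70° from the x-axis; with |GQ| = 24.5, Q = (7.547, -17.90). Then |ZQ| = |Q − Z| = 19.43.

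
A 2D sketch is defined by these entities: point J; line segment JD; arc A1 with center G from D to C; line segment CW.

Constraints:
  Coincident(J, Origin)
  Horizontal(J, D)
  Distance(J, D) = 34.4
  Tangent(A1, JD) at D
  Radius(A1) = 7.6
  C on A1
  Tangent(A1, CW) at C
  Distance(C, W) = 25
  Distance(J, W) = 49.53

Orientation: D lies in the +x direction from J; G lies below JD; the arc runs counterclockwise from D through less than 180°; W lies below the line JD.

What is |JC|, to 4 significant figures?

29.21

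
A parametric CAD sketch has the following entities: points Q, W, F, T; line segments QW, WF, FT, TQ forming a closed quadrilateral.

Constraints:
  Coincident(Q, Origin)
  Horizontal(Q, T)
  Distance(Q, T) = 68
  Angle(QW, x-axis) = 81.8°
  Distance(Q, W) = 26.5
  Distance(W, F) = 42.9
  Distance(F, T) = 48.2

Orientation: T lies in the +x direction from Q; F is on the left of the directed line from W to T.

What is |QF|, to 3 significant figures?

60.5

Checks: |WF| = 42.90 ✓; |FT| = 48.20 ✓.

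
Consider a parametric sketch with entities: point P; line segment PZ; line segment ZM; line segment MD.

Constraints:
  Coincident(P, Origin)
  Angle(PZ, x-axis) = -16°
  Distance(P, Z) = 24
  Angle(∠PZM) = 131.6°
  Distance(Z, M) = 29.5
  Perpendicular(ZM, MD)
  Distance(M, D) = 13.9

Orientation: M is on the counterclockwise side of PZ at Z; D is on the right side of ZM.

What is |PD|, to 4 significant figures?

55.48

∠PZM = 131.6°, so ZM runs at -16.0° + (180° − 131.6°) = 32.40° from the x-axis; with |ZM| = 29.5, M = Z + 29.5·(cos 32.40°, sin 32.40°) = (47.98, 9.192). ZM ⟂ MD; with |MD| = 13.9 on the right of ZM, D = M + 13.9·(0.5358, -0.8443) = (55.43, -2.545). Then |PD| = |D − P| = 55.48.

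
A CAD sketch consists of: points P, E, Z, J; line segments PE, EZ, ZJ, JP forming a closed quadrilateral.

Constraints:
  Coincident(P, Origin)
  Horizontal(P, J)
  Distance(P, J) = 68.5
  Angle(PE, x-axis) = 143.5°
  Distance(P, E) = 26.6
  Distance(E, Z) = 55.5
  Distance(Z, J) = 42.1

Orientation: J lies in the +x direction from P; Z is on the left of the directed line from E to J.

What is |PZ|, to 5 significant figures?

40.998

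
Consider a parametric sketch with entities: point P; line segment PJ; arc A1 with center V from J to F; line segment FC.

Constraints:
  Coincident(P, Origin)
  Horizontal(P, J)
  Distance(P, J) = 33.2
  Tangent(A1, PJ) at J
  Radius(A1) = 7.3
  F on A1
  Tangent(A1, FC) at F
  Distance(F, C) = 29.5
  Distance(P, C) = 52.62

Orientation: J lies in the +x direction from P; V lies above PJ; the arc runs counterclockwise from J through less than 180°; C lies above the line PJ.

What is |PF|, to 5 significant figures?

41.264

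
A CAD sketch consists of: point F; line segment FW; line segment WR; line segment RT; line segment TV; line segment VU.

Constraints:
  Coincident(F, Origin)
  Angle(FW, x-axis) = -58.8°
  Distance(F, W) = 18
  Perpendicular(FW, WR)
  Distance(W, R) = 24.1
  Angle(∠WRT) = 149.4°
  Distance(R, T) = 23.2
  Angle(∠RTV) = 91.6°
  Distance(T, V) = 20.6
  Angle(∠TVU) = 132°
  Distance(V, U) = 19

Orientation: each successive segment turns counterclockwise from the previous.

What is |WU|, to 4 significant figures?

37.49

F is at the origin; FW runs at -58.8° with length 18.0, so W = (9.324, -15.40). FW ⟂ WR, so WR runs at 31.20°; with |WR| = 24.1, R = (29.94, -2.912). ∠WRT = 149.4° gives RT at 61.80° from the x-axis; with |RT| = 23.2, T = (40.90, 17.53). ∠RTV = 91.6° gives TV at 150.2° from the x-axis; with |TV| = 20.6, V = (23.03, 27.77). ∠TVU = 132.0° gives VU at -161.8° from the x-axis; with |VU| = 19.0, U = (4.977, 21.84). Then |WU| = |U − W| = 37.49.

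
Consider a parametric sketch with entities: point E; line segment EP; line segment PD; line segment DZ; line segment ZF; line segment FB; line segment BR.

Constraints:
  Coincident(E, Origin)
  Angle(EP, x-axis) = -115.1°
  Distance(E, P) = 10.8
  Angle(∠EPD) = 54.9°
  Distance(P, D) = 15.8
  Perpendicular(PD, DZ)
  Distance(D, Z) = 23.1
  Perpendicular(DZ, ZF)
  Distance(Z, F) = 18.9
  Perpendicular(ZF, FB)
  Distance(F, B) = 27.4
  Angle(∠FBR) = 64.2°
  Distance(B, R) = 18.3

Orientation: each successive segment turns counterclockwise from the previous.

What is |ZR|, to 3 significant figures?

19.6

E is at the origin; EP runs at -115.1° with length 10.8, so P = (-4.58, -9.78). ∠EPD = 54.9° gives PD at 10.0° from the x-axis; with |PD| = 15.8, D = (11.0, -7.04). PD ⟂ DZ, so DZ runs at 100°; with |DZ| = 23.1, Z = (6.97, 15.7). DZ ⟂ ZF, so ZF runs at -170°; with |ZF| = 18.9, F = (-11.6, 12.4). The perpendicularity gives FB at right angles to ZF, so FB runs at -80.0°; with |FB| = 27.4, B = (-6.89, -14.6). ∠FBR = 64.2° gives BR at 35.8° from the x-axis; with |BR| = 18.3, R = (7.95, -3.85). Then |ZR| = |R − Z| = 19.6.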